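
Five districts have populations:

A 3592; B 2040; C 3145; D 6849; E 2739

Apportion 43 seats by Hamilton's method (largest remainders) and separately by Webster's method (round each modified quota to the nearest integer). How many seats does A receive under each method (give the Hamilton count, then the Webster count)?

Hamilton: A 8, B 5, C 7, D 16, E 7.
Webster: A 9, B 5, C 7, D 16, E 6.
A gets 8 under Hamilton and 9 under Webster.

8 and 9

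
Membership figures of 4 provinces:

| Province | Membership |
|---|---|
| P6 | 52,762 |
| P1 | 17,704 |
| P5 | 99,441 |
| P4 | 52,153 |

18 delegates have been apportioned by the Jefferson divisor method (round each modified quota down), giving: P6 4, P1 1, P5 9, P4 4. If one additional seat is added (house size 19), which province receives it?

P6

Priority for the next seat is population ÷ (current seats + 1).
Priorities: P6 10552.400, P1 8852.000, P5 9944.100, P4 10430.600.
Highest priority: P6.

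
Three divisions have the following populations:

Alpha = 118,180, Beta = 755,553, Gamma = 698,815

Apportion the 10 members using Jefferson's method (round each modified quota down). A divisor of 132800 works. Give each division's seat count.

Alpha=0, Beta=5, Gamma=5

With modified divisor 132800: modified quotas Alpha 0.890, Beta 5.689, Gamma 5.262.
Rounding down: Alpha 0, Beta 5, Gamma 5 (total 10).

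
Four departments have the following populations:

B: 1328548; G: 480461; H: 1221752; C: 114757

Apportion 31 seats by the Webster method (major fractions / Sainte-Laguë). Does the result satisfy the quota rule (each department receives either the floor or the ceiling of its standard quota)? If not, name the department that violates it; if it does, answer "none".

none

Standard quotas: B 13.093, G 4.735, H 12.041, C 1.131.
Webster allocation: B 13, G 5, H 12, C 1.
Every allocation lies between the lower and upper quota.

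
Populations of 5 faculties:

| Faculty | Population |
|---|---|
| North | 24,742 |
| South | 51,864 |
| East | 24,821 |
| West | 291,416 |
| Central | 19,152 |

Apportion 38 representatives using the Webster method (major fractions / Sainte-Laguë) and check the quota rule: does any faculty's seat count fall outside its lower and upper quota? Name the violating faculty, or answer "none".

Standard quotas: North 2.282, South 4.784, East 2.289, West 26.879, Central 1.766.
Webster allocation: North 2, South 5, East 2, West 27, Central 2.
Every allocation lies between the lower and upper quota.

none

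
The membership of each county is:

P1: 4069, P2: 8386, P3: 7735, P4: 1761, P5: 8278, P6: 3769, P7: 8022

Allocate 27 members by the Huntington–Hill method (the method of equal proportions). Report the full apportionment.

P1 3; P2 5; P3 5; P4 1; P5 5; P6 3; P7 5

With divisor 1535: modified quotas P1 2.651, P2 5.463, P3 5.039, P4 1.147, P5 5.393, P6 2.455, P7 5.226.
Geometric-mean thresholds: P1 √(2·3)=2.449, P2 √(5·6)=5.477, P3 √(5·6)=5.477, P4 √(1·2)=1.414, P5 √(5·6)=5.477, P6 √(2·3)=2.449, P7 √(5·6)=5.477.
Each quota rounded against its threshold gives P1 3, P2 5, P3 5, P4 1, P5 5, P6 3, P7 5 (total 27).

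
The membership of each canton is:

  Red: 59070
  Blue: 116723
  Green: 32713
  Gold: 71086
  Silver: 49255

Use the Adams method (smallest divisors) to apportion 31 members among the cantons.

Red=6, Blue=10, Green=3, Gold=7, Silver=5

Standard divisor 328847/31 ≈ 10607.968; standard quotas: Red 5.568, Blue 11.003, Green 3.084, Gold 6.701, Silver 4.643.
Rounding up gives 6, 12, 4, 7, 5 = 34 seats, so the divisor must be adjusted.
With modified divisor 11700: modified quotas Red 5.049, Blue 9.976, Green 2.796, Gold 6.076, Silver 4.210.
Rounding up: Red 6, Blue 10, Green 3, Gold 7, Silver 5 (total 31).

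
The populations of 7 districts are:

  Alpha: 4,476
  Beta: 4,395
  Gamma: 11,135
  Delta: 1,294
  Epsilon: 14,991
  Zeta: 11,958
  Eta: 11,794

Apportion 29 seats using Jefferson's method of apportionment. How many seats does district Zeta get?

Standard divisor 60043/29 ≈ 2070.448; standard quotas: Alpha 2.162, Beta 2.123, Gamma 5.378, Delta 0.625, Epsilon 7.240, Zeta 5.776, Eta 5.696.
Rounding down gives 2, 2, 5, 0, 7, 5, 5 = 26 seats, so the divisor must be adjusted.
With modified divisor 1865: modified quotas Alpha 2.400, Beta 2.357, Gamma 5.971, Delta 0.694, Epsilon 8.038, Zeta 6.412, Eta 6.324.
Rounding down: Alpha 2, Beta 2, Gamma 5, Delta 0, Epsilon 8, Zeta 6, Eta 6 (total 29).
Zeta receives 6.

6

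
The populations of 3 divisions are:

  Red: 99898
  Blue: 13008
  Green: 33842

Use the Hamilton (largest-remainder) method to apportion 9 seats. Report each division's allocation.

Standard divisor: 146748 ÷ 9 ≈ 16305.333.
Standard quotas: Red 6.1267, Blue 0.7978, Green 2.0755.
Lower quotas: Red 6, Blue 0, Green 2 (sum 8, leaving 1 seat).
Remainders in descending order: Blue 0.7978, Red 0.1267, Green 0.0755.
The surplus seat goes to Blue.

Red=6, Blue=1, Green=2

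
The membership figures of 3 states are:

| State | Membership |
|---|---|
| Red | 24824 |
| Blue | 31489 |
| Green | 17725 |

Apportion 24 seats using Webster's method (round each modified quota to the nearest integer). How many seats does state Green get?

Standard divisor 74038/24 ≈ 3084.917; standard quotas: Red 8.047, Blue 10.207, Green 5.746.
Rounding to the nearest integer gives Red 8, Blue 10, Green 6 — total 24, matching the house size, so no adjustment is needed.
Green receives 6.

6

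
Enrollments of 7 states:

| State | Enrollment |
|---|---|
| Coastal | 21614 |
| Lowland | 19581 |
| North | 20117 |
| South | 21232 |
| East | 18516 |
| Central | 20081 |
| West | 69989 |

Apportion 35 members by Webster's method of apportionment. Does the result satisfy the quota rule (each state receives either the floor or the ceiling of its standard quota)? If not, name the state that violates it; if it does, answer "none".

Standard quotas: Coastal 3.958, Lowland 3.586, North 3.684, South 3.888, East 3.391, Central 3.677, West 12.816.
Webster allocation: Coastal 4, Lowland 3, North 4, South 4, East 3, Central 4, West 13.
Every allocation lies between the lower and upper quota.

none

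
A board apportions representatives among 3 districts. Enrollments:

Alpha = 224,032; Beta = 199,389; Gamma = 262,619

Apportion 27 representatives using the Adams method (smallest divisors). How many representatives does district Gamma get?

Standard divisor 686040/27 ≈ 25408.889; standard quotas: Alpha 8.817, Beta 7.847, Gamma 10.336.
Rounding up gives 9, 8, 11 = 28 seats, so the divisor must be adjusted.
With modified divisor 27100: modified quotas Alpha 8.267, Beta 7.358, Gamma 9.691.
Rounding up: Alpha 9, Beta 8, Gamma 10 (total 27).
Gamma receives 10.

10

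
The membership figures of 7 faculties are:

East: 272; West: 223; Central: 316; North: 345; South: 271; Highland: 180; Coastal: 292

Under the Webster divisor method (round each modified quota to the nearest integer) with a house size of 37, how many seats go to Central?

6

Standard divisor 1899/37 ≈ 51.324; standard quotas: East 5.300, West 4.345, Central 6.157, North 6.722, South 5.280, Highland 3.507, Coastal 5.689.
Rounding to the nearest integer gives East 5, West 4, Central 6, North 7, South 5, Highland 4, Coastal 6 — total 37, matching the house size, so no adjustment is needed.
Central receives 6.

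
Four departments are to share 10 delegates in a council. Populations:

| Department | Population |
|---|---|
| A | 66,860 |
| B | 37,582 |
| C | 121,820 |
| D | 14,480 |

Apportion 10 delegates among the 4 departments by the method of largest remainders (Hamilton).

A 3, B 1, C 5, D 1

Standard divisor: 240742 ÷ 10 ≈ 24074.2.
Standard quotas: A 2.7772, B 1.5611, C 5.0602, D 0.6015.
Lower quotas: A 2, B 1, C 5, D 0 (sum 8, leaving 2 seats).
Remainders in descending order: A 0.7772, D 0.6015, B 0.5611, C 0.0602.
Largest remainders: A, D receive the extra seats.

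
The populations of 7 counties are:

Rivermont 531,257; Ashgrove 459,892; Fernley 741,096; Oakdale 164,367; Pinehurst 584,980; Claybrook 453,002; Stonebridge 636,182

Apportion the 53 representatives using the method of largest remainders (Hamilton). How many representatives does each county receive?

Standard divisor: 3570776 ÷ 53 ≈ 67373.132.
Standard quotas: Rivermont 7.8853, Ashgrove 6.8260, Fernley 10.9999, Oakdale 2.4397, Pinehurst 8.6827, Claybrook 6.7238, Stonebridge 9.4427.
Lower quotas: Rivermont 7, Ashgrove 6, Fernley 10, Oakdale 2, Pinehurst 8, Claybrook 6, Stonebridge 9 (sum 48, leaving 5 seats).
Remainders in descending order: Fernley 0.9999, Rivermont 0.8853, Ashgrove 0.8260, Claybrook 0.7238, Pinehurst 0.6827, Stonebridge 0.4427, Oakdale 0.4397.
The surplus seats go to Fernley, Rivermont, Ashgrove, Claybrook, Pinehurst.

Rivermont: 8; Ashgrove: 7; Fernley: 11; Oakdale: 2; Pinehurst: 9; Claybrook: 7; Stonebridge: 9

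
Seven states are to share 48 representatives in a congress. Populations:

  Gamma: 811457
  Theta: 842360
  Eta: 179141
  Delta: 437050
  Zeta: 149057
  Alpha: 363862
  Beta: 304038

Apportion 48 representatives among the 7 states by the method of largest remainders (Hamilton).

Gamma: 12, Theta: 13, Eta: 3, Delta: 7, Zeta: 2, Alpha: 6, Beta: 5

The standard divisor is 3086965/48 ≈ 64311.771.
Standard quotas: Gamma 12.6176, Theta 13.0981, Eta 2.7855, Delta 6.7958, Zeta 2.3177, Alpha 5.6578, Beta 4.7276.
Lower quotas: Gamma 12, Theta 13, Eta 2, Delta 6, Zeta 2, Alpha 5, Beta 4 (sum 44, leaving 4 seats).
Remainders in descending order: Delta 0.7958, Eta 0.7855, Beta 0.7276, Alpha 0.6578, Gamma 0.6176, Zeta 0.3177, Theta 0.0981.
Largest remainders: Delta, Eta, Beta, Alpha receive the extra seats.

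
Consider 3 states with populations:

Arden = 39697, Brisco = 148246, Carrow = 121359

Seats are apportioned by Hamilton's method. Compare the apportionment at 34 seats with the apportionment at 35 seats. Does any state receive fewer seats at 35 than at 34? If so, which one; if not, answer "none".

Arden

At 34 seats: Arden 5, Brisco 16, Carrow 13.
At 35 seats: Arden 4, Brisco 17, Carrow 14.
Arden drops from 5 to 4.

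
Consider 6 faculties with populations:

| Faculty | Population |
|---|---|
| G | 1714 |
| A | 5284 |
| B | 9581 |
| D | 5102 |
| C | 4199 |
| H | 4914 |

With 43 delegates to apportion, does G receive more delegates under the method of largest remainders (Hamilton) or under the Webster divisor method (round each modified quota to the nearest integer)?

Hamilton

Hamilton: G 3, A 7, B 13, D 7, C 6, H 7.
Webster: G 2, A 7, B 14, D 7, C 6, H 7.
G gets 3 under Hamilton and 2 under Webster.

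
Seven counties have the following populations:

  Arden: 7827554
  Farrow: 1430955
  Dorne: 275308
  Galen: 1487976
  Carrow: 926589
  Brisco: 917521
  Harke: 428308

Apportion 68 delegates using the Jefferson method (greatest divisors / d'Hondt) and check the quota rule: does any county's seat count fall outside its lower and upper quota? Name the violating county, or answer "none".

Standard quotas: Arden 40.038, Farrow 7.319, Dorne 1.408, Galen 7.611, Carrow 4.740, Brisco 4.693, Harke 2.191.
Jefferson allocation: Arden 42, Farrow 7, Dorne 1, Galen 8, Carrow 4, Brisco 4, Harke 2.
Arden has quota 40.038 (lower 40, upper 41) but receives 42 — outside the quota interval.

Arden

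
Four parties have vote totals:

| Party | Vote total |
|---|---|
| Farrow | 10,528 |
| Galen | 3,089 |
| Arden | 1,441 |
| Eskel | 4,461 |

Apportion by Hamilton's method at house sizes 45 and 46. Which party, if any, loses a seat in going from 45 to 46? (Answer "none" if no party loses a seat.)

Arden

At 45 seats: Farrow 24, Galen 7, Arden 4, Eskel 10.
At 46 seats: Farrow 25, Galen 7, Arden 3, Eskel 11.
Arden drops from 4 to 3.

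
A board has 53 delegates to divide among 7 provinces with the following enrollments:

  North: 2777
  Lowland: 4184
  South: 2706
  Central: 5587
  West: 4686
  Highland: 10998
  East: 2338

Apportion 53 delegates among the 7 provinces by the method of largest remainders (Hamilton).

North: 4, Lowland: 7, South: 4, Central: 9, West: 7, Highland: 18, East: 4

The standard divisor is 33276/53 ≈ 627.849.
Standard quotas: North 4.4230, Lowland 6.6640, South 4.3100, Central 8.8986, West 7.4636, Highland 17.5169, East 3.7238.
Lower quotas: North 4, Lowland 6, South 4, Central 8, West 7, Highland 17, East 3 (sum 49, leaving 4 seats).
Remainders in descending order: Central 0.8986, East 0.7238, Lowland 0.6640, Highland 0.5169, West 0.4636, North 0.4230, South 0.3100.
Largest remainders: Central, East, Lowland, Highland receive the extra seats.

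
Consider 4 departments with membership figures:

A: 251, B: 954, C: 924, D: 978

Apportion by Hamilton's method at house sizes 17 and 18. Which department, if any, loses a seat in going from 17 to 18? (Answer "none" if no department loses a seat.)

At 17 seats: A 2, B 5, C 5, D 5.
At 18 seats: A 1, B 6, C 5, D 6.
A drops from 2 to 1.

A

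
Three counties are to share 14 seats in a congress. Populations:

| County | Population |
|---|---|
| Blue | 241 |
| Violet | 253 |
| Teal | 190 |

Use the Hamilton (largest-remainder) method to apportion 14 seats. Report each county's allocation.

Total 684; standard divisor 684/14 ≈ 48.857.
Standard quotas: Blue 4.933, Violet 5.178, Teal 3.889.
Lower quotas: Blue 4, Violet 5, Teal 3 (sum 12, leaving 2 seats).
Remainders in descending order: Blue 0.933, Teal 0.889, Violet 0.178.
Largest remainders: Blue, Teal receive the extra seats.

Blue 5; Violet 5; Teal 4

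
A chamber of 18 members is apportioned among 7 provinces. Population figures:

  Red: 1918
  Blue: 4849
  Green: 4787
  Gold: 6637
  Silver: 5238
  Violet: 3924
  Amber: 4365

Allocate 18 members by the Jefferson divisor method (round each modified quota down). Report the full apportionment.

Red=1, Blue=3, Green=3, Gold=4, Silver=3, Violet=2, Amber=2

Standard divisor 31718/18 ≈ 1762.111; standard quotas: Red 1.088, Blue 2.752, Green 2.717, Gold 3.767, Silver 2.973, Violet 2.227, Amber 2.477.
Rounding down gives 1, 2, 2, 3, 2, 2, 2 = 14 seats, so the divisor must be adjusted.
With modified divisor 1500: modified quotas Red 1.279, Blue 3.233, Green 3.191, Gold 4.425, Silver 3.492, Violet 2.616, Amber 2.910.
Rounding down: Red 1, Blue 3, Green 3, Gold 4, Silver 3, Violet 2, Amber 2 (total 18).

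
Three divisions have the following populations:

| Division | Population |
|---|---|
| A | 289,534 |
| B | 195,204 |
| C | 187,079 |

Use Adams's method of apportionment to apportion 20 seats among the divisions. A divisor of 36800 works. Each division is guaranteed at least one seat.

A: 8; B: 6; C: 6

With modified divisor 36800: modified quotas A 7.868, B 5.304, C 5.084.
Rounding up: A 8, B 6, C 6 (total 20).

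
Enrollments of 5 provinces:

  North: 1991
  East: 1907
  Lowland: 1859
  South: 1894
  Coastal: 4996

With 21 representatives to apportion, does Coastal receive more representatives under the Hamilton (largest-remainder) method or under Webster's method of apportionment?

Hamilton: North 4, East 3, Lowland 3, South 3, Coastal 8.
Webster: North 3, East 3, Lowland 3, South 3, Coastal 9.
Coastal gets 8 under Hamilton and 9 under Webster.

Webster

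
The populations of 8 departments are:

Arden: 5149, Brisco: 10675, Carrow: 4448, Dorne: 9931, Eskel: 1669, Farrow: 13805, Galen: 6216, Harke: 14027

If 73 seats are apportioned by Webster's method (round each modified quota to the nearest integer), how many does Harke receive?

Standard divisor 65920/73 ≈ 903.014; standard quotas: Arden 5.702, Brisco 11.822, Carrow 4.926, Dorne 10.998, Eskel 1.848, Farrow 15.288, Galen 6.884, Harke 15.534.
Rounding to the nearest integer gives 6, 12, 5, 11, 2, 15, 7, 16 = 74 seats, so the divisor must be adjusted.
With modified divisor 920: modified quotas Arden 5.597, Brisco 11.603, Carrow 4.835, Dorne 10.795, Eskel 1.814, Farrow 15.005, Galen 6.757, Harke 15.247.
Rounding to the nearest integer: Arden 6, Brisco 12, Carrow 5, Dorne 11, Eskel 2, Farrow 15, Galen 7, Harke 15 (total 73).
Harke receives 15.

15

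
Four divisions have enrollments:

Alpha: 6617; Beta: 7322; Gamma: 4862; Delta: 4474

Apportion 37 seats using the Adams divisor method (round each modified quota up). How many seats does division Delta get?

7

Standard divisor 23275/37 ≈ 629.054; standard quotas: Alpha 10.519, Beta 11.640, Gamma 7.729, Delta 7.112.
Rounding up gives 11, 12, 8, 8 = 39 seats, so the divisor must be adjusted.
With modified divisor 664: modified quotas Alpha 9.965, Beta 11.027, Gamma 7.322, Delta 6.738.
Rounding up: Alpha 10, Beta 12, Gamma 8, Delta 7 (total 37).
Delta receives 7.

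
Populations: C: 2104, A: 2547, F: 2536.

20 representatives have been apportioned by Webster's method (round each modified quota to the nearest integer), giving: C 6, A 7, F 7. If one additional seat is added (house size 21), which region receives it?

A

Priority for the next seat is population ÷ (current seats + 0.5).
Priorities: C 323.692, A 339.600, F 338.133.
Highest priority: A.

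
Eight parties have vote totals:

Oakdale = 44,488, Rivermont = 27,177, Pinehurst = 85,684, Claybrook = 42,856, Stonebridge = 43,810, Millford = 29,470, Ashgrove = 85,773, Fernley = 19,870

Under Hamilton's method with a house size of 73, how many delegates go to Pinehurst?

Standard divisor: 379128 ÷ 73 ≈ 5193.534.
Standard quotas: Oakdale 8.5660, Rivermont 5.2329, Pinehurst 16.4982, Claybrook 8.2518, Stonebridge 8.4355, Millford 5.6744, Ashgrove 16.5153, Fernley 3.8259.
Lower quotas: Oakdale 8, Rivermont 5, Pinehurst 16, Claybrook 8, Stonebridge 8, Millford 5, Ashgrove 16, Fernley 3 (sum 69, leaving 4 seats).
Remainders in descending order: Fernley 0.8259, Millford 0.6744, Oakdale 0.5660, Ashgrove 0.5153, Pinehurst 0.4982, Stonebridge 0.4355, Claybrook 0.2518, Rivermont 0.2329.
The surplus seats go to Fernley, Millford, Oakdale, Ashgrove.
Pinehurst receives 16.

16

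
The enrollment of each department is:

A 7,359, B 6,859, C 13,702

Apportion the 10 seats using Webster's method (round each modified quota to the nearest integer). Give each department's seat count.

Standard divisor 27920/10 ≈ 2792; standard quotas: A 2.636, B 2.457, C 4.908.
Rounding to the nearest integer gives A 3, B 2, C 5 — total 10, matching the house size, so no adjustment is needed.

A: 3; B: 2; C: 5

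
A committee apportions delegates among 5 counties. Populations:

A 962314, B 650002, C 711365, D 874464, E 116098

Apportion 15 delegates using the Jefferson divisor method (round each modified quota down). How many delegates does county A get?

5

Standard divisor 3314243/15 ≈ 220949.533; standard quotas: A 4.355, B 2.942, C 3.220, D 3.958, E 0.525.
Rounding down gives 4, 2, 3, 3, 0 = 12 seats, so the divisor must be adjusted.
With modified divisor 185200: modified quotas A 5.196, B 3.510, C 3.841, D 4.722, E 0.627.
Rounding down: A 5, B 3, C 3, D 4, E 0 (total 15).
A receives 5.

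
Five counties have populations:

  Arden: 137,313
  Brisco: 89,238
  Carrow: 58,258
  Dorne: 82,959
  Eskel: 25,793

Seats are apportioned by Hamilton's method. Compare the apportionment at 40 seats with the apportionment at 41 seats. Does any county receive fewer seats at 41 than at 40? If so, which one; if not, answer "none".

none

At 40 seats: Arden 14, Brisco 9, Carrow 6, Dorne 8, Eskel 3.
At 41 seats: Arden 14, Brisco 9, Carrow 6, Dorne 9, Eskel 3.
No county's allocation decreased.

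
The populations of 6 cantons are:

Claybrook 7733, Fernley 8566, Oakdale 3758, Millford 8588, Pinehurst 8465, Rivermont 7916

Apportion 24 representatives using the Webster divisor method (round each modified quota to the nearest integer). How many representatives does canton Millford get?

Standard divisor 45026/24 ≈ 1876.083; standard quotas: Claybrook 4.122, Fernley 4.566, Oakdale 2.003, Millford 4.578, Pinehurst 4.512, Rivermont 4.219.
Rounding to the nearest integer gives 4, 5, 2, 5, 5, 4 = 25 seats, so the divisor must be adjusted.
With modified divisor 1890: modified quotas Claybrook 4.092, Fernley 4.532, Oakdale 1.988, Millford 4.544, Pinehurst 4.479, Rivermont 4.188.
Rounding to the nearest integer: Claybrook 4, Fernley 5, Oakdale 2, Millford 5, Pinehurst 4, Rivermont 4 (total 24).
Millford receives 5.

5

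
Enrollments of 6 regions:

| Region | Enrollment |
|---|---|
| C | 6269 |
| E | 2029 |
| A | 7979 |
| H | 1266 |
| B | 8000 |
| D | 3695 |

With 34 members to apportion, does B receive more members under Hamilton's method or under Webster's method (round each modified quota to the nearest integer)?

Webster

Hamilton: C 7, E 3, A 9, H 2, B 9, D 4.
Webster: C 7, E 2, A 9, H 2, B 10, D 4.
B gets 9 under Hamilton and 10 under Webster.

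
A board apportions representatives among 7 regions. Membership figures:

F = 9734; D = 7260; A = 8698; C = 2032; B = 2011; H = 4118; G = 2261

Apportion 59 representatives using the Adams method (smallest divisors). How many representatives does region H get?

7

Standard divisor 36114/59 ≈ 612.102; standard quotas: F 15.903, D 11.861, A 14.210, C 3.320, B 3.285, H 6.728, G 3.694.
Rounding up gives 16, 12, 15, 4, 4, 7, 4 = 62 seats, so the divisor must be adjusted.
With modified divisor 665: modified quotas F 14.638, D 10.917, A 13.080, C 3.056, B 3.024, H 6.192, G 3.400.
Rounding up: F 15, D 11, A 14, C 4, B 4, H 7, G 4 (total 59).
H receives 7.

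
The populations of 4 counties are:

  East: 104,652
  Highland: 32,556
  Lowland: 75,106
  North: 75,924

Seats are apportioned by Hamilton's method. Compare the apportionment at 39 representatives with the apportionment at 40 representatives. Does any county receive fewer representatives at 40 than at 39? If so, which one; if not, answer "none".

At 39 seats: East 14, Highland 5, Lowland 10, North 10.
At 40 seats: East 15, Highland 4, Lowland 10, North 11.
Highland drops from 5 to 4.

Highland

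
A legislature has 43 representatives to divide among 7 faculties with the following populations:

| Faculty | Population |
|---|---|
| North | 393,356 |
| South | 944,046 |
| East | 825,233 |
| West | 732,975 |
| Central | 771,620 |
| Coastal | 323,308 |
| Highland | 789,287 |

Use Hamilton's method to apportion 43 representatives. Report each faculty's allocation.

North 4; South 8; East 7; West 7; Central 7; Coastal 3; Highland 7

Standard divisor: 4779825 ÷ 43 ≈ 111158.721.
Standard quotas: North 3.5387, South 8.4928, East 7.4239, West 6.5939, Central 6.9416, Coastal 2.9085, Highland 7.1005.
Lower quotas: North 3, South 8, East 7, West 6, Central 6, Coastal 2, Highland 7 (sum 39, leaving 4 seats).
Remainders in descending order: Central 0.9416, Coastal 0.9085, West 0.5939, North 0.5387, South 0.4928, East 0.4239, Highland 0.1005.
Largest remainders: Central, Coastal, West, North receive the extra seats.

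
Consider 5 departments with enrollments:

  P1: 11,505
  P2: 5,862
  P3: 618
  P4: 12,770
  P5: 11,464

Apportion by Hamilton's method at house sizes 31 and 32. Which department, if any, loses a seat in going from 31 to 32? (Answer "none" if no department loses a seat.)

At 31 seats: P1 9, P2 4, P3 1, P4 9, P5 8.
At 32 seats: P1 9, P2 4, P3 0, P4 10, P5 9.
P3 drops from 1 to 0.

P3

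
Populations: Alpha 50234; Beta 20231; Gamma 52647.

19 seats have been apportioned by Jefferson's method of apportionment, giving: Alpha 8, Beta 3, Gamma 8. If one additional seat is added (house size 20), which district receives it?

Gamma

Priority for the next seat is population ÷ (current seats + 1).
Priorities: Alpha 5581.556, Beta 5057.750, Gamma 5849.667.
Highest priority: Gamma.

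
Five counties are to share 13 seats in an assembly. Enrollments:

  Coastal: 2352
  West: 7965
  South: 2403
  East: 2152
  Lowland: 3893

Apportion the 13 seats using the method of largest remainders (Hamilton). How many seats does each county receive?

The standard divisor is 18765/13 ≈ 1443.462.
Standard quotas: Coastal 1.6294, West 5.5180, South 1.6647, East 1.4909, Lowland 2.6970.
Lower quotas: Coastal 1, West 5, South 1, East 1, Lowland 2 (sum 10, leaving 3 seats).
Remainders in descending order: Lowland 0.6970, South 0.6647, Coastal 0.6294, West 0.5180, East 0.4909.
Largest remainders: Lowland, South, Coastal receive the extra seats.

Coastal 2, West 5, South 2, East 1, Lowland 3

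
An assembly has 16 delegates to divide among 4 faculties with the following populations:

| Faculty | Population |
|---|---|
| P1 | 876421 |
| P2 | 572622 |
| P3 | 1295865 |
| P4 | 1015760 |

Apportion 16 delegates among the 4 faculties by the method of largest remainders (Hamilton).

Standard divisor: 3760668 ÷ 16 ≈ 235041.75.
Standard quotas: P1 3.7288, P2 2.4363, P3 5.5133, P4 4.3216.
Lower quotas: P1 3, P2 2, P3 5, P4 4 (sum 14, leaving 2 seats).
Remainders in descending order: P1 0.7288, P3 0.5133, P2 0.4363, P4 0.3216.
Largest remainders: P1, P3 receive the extra seats.

P1 4, P2 2, P3 6, P4 4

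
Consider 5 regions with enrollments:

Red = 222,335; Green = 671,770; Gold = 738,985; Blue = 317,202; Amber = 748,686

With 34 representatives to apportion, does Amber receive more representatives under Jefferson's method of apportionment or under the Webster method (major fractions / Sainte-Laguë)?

Jefferson

Jefferson: Red 2, Green 9, Gold 9, Blue 4, Amber 10.
Webster: Red 3, Green 9, Gold 9, Blue 4, Amber 9.
Amber gets 10 under Jefferson and 9 under Webster.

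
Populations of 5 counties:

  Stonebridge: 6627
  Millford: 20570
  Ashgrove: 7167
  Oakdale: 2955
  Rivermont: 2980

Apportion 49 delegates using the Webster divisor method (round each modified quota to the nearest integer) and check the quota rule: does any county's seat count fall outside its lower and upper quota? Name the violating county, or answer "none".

Millford

Standard quotas: Stonebridge 8.058, Millford 25.011, Ashgrove 8.714, Oakdale 3.593, Rivermont 3.623.
Webster allocation: Stonebridge 8, Millford 24, Ashgrove 9, Oakdale 4, Rivermont 4.
Millford has quota 25.011 (lower 25, upper 26) but receives 24 — outside the quota interval.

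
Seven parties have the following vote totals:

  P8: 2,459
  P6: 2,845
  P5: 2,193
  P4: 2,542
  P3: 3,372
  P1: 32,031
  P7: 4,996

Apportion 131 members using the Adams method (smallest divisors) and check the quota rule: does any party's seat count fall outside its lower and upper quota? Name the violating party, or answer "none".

Standard quotas: P8 6.387, P6 7.389, P5 5.696, P4 6.602, P3 8.758, P1 83.192, P7 12.976.
Adams allocation: P8 7, P6 8, P5 6, P4 7, P3 9, P1 81, P7 13.
P1 has quota 83.192 (lower 83, upper 84) but receives 81 — outside the quota interval.

P1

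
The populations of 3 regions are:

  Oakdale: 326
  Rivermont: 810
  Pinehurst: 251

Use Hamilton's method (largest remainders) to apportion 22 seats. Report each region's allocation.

Total 1387; standard divisor 1387/22 ≈ 63.045.
Standard quotas: Oakdale 5.171, Rivermont 12.848, Pinehurst 3.981.
Lower quotas: Oakdale 5, Rivermont 12, Pinehurst 3 (sum 20, leaving 2 seats).
Remainders in descending order: Pinehurst 0.981, Rivermont 0.848, Oakdale 0.171.
Largest remainders: Pinehurst, Rivermont receive the extra seats.

Oakdale=5, Rivermont=13, Pinehurst=4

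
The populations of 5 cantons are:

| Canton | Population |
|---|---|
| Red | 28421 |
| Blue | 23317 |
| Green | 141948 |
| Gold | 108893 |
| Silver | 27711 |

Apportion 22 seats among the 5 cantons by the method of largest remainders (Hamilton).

Red 2, Blue 2, Green 9, Gold 7, Silver 2

The standard divisor is 330290/22 ≈ 15013.182.
Standard quotas: Red 1.8931, Blue 1.5531, Green 9.4549, Gold 7.2532, Silver 1.8458.
Lower quotas: Red 1, Blue 1, Green 9, Gold 7, Silver 1 (sum 19, leaving 3 seats).
Remainders in descending order: Red 0.8931, Silver 0.8458, Blue 0.5531, Green 0.4549, Gold 0.2532.
The surplus seats go to Red, Silver, Blue.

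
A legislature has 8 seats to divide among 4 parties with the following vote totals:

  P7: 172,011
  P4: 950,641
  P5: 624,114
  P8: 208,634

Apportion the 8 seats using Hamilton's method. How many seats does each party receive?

Total 1955400; standard divisor 1955400/8 = 244425.
Standard quotas: P7 0.7037, P4 3.8893, P5 2.5534, P8 0.8536.
Lower quotas: P7 0, P4 3, P5 2, P8 0 (sum 5, leaving 3 seats).
Remainders in descending order: P4 0.8893, P8 0.8536, P7 0.7037, P5 0.5534.
The surplus seats go to P4, P8, P7.

P7 1, P4 4, P5 2, P8 1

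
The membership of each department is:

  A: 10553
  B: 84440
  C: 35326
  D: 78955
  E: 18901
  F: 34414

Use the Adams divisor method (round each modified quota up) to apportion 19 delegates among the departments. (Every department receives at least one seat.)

Standard divisor 262589/19 ≈ 13820.474; standard quotas: A 0.764, B 6.110, C 2.556, D 5.713, E 1.368, F 2.490.
Rounding up gives 1, 7, 3, 6, 2, 3 = 22 seats, so the divisor must be adjusted.
With modified divisor 17000: modified quotas A 0.621, B 4.967, C 2.078, D 4.644, E 1.112, F 2.024.
Rounding up: A 1, B 5, C 3, D 5, E 2, F 3 (total 19).

A 1; B 5; C 3; D 5; E 2; F 3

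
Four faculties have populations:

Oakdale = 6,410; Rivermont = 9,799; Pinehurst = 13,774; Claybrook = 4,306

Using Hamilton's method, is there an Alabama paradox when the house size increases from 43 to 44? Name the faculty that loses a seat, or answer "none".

Claybrook

At 43 seats: Oakdale 8, Rivermont 12, Pinehurst 17, Claybrook 6.
At 44 seats: Oakdale 8, Rivermont 13, Pinehurst 18, Claybrook 5.
Claybrook drops from 6 to 5.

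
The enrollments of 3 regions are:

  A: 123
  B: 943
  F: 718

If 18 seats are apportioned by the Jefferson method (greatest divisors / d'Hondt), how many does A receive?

Standard divisor 1784/18 ≈ 99.111; standard quotas: A 1.241, B 9.515, F 7.244.
Rounding down gives 1, 9, 7 = 17 seats, so the divisor must be adjusted.
With modified divisor 90: modified quotas A 1.367, B 10.478, F 7.978.
Rounding down: A 1, B 10, F 7 (total 18).
A receives 1.

1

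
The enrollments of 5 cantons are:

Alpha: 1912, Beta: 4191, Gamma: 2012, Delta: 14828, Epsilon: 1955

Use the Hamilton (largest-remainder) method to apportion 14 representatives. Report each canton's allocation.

Alpha 1, Beta 3, Gamma 1, Delta 8, Epsilon 1

The standard divisor is 24898/14 ≈ 1778.429.
Standard quotas: Alpha 1.0751, Beta 2.3566, Gamma 1.1313, Delta 8.3377, Epsilon 1.0993.
Lower quotas: Alpha 1, Beta 2, Gamma 1, Delta 8, Epsilon 1 (sum 13, leaving 1 seat).
Remainders in descending order: Beta 0.3566, Delta 0.3377, Gamma 0.1313, Epsilon 0.0993, Alpha 0.0751.
Largest remainder: Beta receives the extra seat.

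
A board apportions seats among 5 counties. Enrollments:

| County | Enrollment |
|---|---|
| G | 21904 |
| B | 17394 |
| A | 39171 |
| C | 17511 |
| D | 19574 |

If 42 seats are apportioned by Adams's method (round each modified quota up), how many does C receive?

Standard divisor 115554/42 ≈ 2751.286; standard quotas: G 7.961, B 6.322, A 14.237, C 6.365, D 7.114.
Rounding up gives 8, 7, 15, 7, 8 = 45 seats, so the divisor must be adjusted.
With modified divisor 2908.8: modified quotas G 7.530, B 5.980, A 13.466, C 6.020, D 6.729.
Rounding up: G 8, B 6, A 14, C 7, D 7 (total 42).
C receives 7.

7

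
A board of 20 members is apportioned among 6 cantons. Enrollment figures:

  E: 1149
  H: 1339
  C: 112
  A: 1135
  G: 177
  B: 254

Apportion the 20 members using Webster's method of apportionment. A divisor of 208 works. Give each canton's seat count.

With modified divisor 208: modified quotas E 5.524, H 6.438, C 0.538, A 5.457, G 0.851, B 1.221.
Rounding to the nearest integer: E 6, H 6, C 1, A 5, G 1, B 1 (total 20).

E: 6, H: 6, C: 1, A: 5, G: 1, B: 1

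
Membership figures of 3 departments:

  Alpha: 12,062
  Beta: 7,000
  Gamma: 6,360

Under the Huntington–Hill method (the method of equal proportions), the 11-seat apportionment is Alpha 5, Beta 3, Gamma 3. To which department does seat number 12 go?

Priority for the next seat is population ÷ (√(s·(s+1))).
Priorities: Alpha 2202.210, Beta 2020.726, Gamma 1835.974.
Highest priority: Alpha.

Alpha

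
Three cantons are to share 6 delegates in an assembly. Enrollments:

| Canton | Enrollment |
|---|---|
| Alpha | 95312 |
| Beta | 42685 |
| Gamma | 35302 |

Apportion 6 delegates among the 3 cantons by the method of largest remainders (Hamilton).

Alpha 3, Beta 2, Gamma 1

The standard divisor is 173299/6 ≈ 28883.167.
Standard quotas: Alpha 3.2999, Beta 1.4779, Gamma 1.2222.
Lower quotas: Alpha 3, Beta 1, Gamma 1 (sum 5, leaving 1 seat).
Remainders in descending order: Beta 0.4779, Alpha 0.2999, Gamma 0.2222.
Largest remainder: Beta receives the extra seat.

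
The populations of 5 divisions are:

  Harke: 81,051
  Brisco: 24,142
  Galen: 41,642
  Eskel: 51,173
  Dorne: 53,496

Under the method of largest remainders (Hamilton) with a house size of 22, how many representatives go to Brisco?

Total 251504; standard divisor 251504/22 = 11432.
Standard quotas: Harke 7.0898, Brisco 2.1118, Galen 3.6426, Eskel 4.4763, Dorne 4.6795.
Lower quotas: Harke 7, Brisco 2, Galen 3, Eskel 4, Dorne 4 (sum 20, leaving 2 seats).
Remainders in descending order: Dorne 0.6795, Galen 0.6426, Eskel 0.4763, Brisco 0.1118, Harke 0.0898.
Largest remainders: Dorne, Galen receive the extra seats.
Brisco receives 2.

2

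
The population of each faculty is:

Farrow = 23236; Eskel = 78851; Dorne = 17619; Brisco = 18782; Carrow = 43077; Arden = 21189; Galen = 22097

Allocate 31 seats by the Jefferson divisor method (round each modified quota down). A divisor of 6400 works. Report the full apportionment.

Farrow=3, Eskel=12, Dorne=2, Brisco=2, Carrow=6, Arden=3, Galen=3

With modified divisor 6400: modified quotas Farrow 3.631, Eskel 12.320, Dorne 2.753, Brisco 2.935, Carrow 6.731, Arden 3.311, Galen 3.453.
Rounding down: Farrow 3, Eskel 12, Dorne 2, Brisco 2, Carrow 6, Arden 3, Galen 3 (total 31).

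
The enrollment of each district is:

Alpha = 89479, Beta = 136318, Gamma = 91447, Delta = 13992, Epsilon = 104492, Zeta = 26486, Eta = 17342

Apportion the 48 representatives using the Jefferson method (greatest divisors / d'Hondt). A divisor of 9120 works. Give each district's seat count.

Alpha: 9, Beta: 14, Gamma: 10, Delta: 1, Epsilon: 11, Zeta: 2, Eta: 1

With modified divisor 9120: modified quotas Alpha 9.811, Beta 14.947, Gamma 10.027, Delta 1.534, Epsilon 11.457, Zeta 2.904, Eta 1.902.
Rounding down: Alpha 9, Beta 14, Gamma 10, Delta 1, Epsilon 11, Zeta 2, Eta 1 (total 48).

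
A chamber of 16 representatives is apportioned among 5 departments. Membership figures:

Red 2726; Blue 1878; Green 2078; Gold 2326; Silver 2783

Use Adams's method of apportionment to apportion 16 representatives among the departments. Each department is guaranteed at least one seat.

Standard divisor 11791/16 ≈ 736.938; standard quotas: Red 3.699, Blue 2.548, Green 2.820, Gold 3.156, Silver 3.776.
Rounding up gives 4, 3, 3, 4, 4 = 18 seats, so the divisor must be adjusted.
With modified divisor 920: modified quotas Red 2.963, Blue 2.041, Green 2.259, Gold 2.528, Silver 3.025.
Rounding up: Red 3, Blue 3, Green 3, Gold 3, Silver 4 (total 16).

Red=3, Blue=3, Green=3, Gold=3, Silver=4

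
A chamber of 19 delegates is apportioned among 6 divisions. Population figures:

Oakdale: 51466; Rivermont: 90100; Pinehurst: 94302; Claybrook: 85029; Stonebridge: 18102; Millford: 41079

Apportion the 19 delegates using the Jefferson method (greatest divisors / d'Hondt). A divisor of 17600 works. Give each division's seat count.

With modified divisor 17600: modified quotas Oakdale 2.924, Rivermont 5.119, Pinehurst 5.358, Claybrook 4.831, Stonebridge 1.029, Millford 2.334.
Rounding down: Oakdale 2, Rivermont 5, Pinehurst 5, Claybrook 4, Stonebridge 1, Millford 2 (total 19).

Oakdale: 2, Rivermont: 5, Pinehurst: 5, Claybrook: 4, Stonebridge: 1, Millford: 2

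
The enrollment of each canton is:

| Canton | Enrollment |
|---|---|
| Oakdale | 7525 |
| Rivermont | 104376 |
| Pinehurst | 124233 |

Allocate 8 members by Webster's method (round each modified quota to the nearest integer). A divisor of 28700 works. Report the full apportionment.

With modified divisor 28700: modified quotas Oakdale 0.262, Rivermont 3.637, Pinehurst 4.329.
Rounding to the nearest integer: Oakdale 0, Rivermont 4, Pinehurst 4 (total 8).

Oakdale 0, Rivermont 4, Pinehurst 4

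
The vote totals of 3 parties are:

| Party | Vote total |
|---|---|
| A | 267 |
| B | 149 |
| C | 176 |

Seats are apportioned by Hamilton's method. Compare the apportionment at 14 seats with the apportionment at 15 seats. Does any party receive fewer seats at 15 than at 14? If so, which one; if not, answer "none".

At 14 seats: A 6, B 4, C 4.
At 15 seats: A 7, B 4, C 4.
No party's allocation decreased.

none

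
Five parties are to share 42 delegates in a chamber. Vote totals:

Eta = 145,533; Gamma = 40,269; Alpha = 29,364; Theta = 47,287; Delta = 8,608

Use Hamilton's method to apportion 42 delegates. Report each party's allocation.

Total 271061; standard divisor 271061/42 ≈ 6453.833.
Standard quotas: Eta 22.5499, Gamma 6.2395, Alpha 4.5499, Theta 7.3270, Delta 1.3338.
Lower quotas: Eta 22, Gamma 6, Alpha 4, Theta 7, Delta 1 (sum 40, leaving 2 seats).
Remainders in descending order: Eta 0.5499, Alpha 0.5499, Delta 0.3338, Theta 0.3270, Gamma 0.2395.
Largest remainders: Eta, Alpha receive the extra seats.

Eta=23, Gamma=6, Alpha=5, Theta=7, Delta=1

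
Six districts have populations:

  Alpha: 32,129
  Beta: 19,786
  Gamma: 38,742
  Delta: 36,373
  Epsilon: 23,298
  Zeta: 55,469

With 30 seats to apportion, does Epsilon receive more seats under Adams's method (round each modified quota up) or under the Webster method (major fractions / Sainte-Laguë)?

Adams

Adams: Alpha 5, Beta 3, Gamma 5, Delta 5, Epsilon 4, Zeta 8.
Webster: Alpha 5, Beta 3, Gamma 6, Delta 5, Epsilon 3, Zeta 8.
Epsilon gets 4 under Adams and 3 under Webster.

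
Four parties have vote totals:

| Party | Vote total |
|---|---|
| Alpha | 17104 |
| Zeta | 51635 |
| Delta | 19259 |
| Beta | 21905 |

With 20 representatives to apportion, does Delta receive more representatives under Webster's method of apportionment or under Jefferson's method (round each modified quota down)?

Webster: Alpha 3, Zeta 9, Delta 4, Beta 4.
Jefferson: Alpha 3, Zeta 10, Delta 3, Beta 4.
Delta gets 4 under Webster and 3 under Jefferson.

Webster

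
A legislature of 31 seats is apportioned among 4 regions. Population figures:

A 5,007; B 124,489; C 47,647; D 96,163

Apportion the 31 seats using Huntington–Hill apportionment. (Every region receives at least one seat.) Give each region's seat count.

A=1, B=14, C=5, D=11

With divisor 8934: modified quotas A 0.560, B 13.934, C 5.333, D 10.764.
Geometric-mean thresholds: A (min 1), B √(13·14)=13.491, C √(5·6)=5.477, D √(10·11)=10.488.
Each quota rounded against its threshold gives A 1, B 14, C 5, D 11 (total 31).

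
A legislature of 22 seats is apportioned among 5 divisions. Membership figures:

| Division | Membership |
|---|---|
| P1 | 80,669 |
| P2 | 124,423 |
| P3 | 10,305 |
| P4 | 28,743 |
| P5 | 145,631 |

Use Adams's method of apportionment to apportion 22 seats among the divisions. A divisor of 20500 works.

With modified divisor 20500: modified quotas P1 3.935, P2 6.069, P3 0.503, P4 1.402, P5 7.104.
Rounding up: P1 4, P2 7, P3 1, P4 2, P5 8 (total 22).

P1 4, P2 7, P3 1, P4 2, P5 8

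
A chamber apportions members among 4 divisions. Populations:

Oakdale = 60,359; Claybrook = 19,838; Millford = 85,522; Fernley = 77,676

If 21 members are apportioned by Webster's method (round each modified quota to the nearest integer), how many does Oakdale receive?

5

Standard divisor 243395/21 ≈ 11590.238; standard quotas: Oakdale 5.208, Claybrook 1.712, Millford 7.379, Fernley 6.702.
Rounding to the nearest integer gives Oakdale 5, Claybrook 2, Millford 7, Fernley 7 — total 21, matching the house size, so no adjustment is needed.
Oakdale receives 5.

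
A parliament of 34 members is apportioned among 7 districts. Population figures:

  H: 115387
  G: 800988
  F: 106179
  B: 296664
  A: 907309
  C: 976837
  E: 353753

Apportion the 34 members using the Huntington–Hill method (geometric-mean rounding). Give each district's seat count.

H 1, G 8, F 1, B 3, A 9, C 9, E 3

With divisor 104948: modified quotas H 1.099, G 7.632, F 1.012, B 2.827, A 8.645, C 9.308, E 3.371.
Geometric-mean thresholds: H √(1·2)=1.414, G √(7·8)=7.483, F √(1·2)=1.414, B √(2·3)=2.449, A √(8·9)=8.485, C √(9·10)=9.487, E √(3·4)=3.464.
Each quota rounded against its threshold gives H 1, G 8, F 1, B 3, A 9, C 9, E 3 (total 34).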